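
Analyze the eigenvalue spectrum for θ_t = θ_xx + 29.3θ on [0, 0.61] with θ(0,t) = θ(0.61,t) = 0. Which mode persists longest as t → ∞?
Eigenvalues: λₙ = n²π²/0.61² - 29.3.
First three modes:
  n=1: λ₁ = π²/0.61² - 29.3 ≈ -2.776
  n=2: λ₂ = 4π²/0.61² - 29.3 ≈ 76.796
  n=3: λ₃ = 9π²/0.61² - 29.3 ≈ 209.417
Since π²/0.61² ≈ 26.524 < 29.3, λ₁ < 0.
The n=1 mode grows fastest (−λₙ is largest for n=1) → dominates.
Asymptotic: θ ~ c₁ sin(πx/0.61) e^{2.776t} (exponential growth at rate −λ₁ ≈ 2.776).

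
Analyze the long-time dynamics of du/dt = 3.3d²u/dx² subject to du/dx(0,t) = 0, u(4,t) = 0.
Long-time behavior: u → 0. Heat escapes through the Dirichlet boundary.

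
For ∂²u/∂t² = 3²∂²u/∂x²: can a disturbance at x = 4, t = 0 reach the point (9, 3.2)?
Yes. The domain of dependence is [-0.6, 18.6], and 4 ∈ [-0.6, 18.6].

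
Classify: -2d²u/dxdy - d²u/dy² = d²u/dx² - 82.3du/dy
Rewriting in standard form: -d²u/dx² - 2d²u/dxdy - d²u/dy² + 82.3du/dy = 0. Parabolic (discriminant = 0).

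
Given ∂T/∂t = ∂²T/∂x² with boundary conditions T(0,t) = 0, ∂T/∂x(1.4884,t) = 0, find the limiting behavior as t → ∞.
T → 0. Heat escapes through the Dirichlet boundary.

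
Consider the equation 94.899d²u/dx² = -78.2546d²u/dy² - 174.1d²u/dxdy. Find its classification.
Rewriting in standard form: 94.899d²u/dx² + 174.1d²u/dxdy + 78.2546d²u/dy² = 0. Hyperbolic. (A = 94.899, B = 174.1, C = 78.2546 gives B² - 4AC = 605.6768584.)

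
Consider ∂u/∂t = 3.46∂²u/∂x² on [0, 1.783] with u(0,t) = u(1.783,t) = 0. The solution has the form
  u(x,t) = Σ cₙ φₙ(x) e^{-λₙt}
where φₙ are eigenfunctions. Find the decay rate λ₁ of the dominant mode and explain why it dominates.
Eigenvalues: λₙ = 3.46n²π²/1.783².
First three modes:
  n=1: λ₁ = 3.46π²/1.783² ≈ 10.742
  n=2: λ₂ = 13.84π²/1.783² ≈ 42.967 (4× faster decay)
  n=3: λ₃ = 31.14π²/1.783² ≈ 96.675 (9× faster decay)
As t → ∞, higher modes decay exponentially faster. The n=1 mode dominates: u ~ c₁ sin(πx/1.783) e^{-λ₁t}.
Decay rate: λ₁ = 3.46π²/1.783² ≈ 10.742.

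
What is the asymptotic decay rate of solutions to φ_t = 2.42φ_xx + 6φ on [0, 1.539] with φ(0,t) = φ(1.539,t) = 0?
Eigenvalues: λₙ = 2.42n²π²/1.539² - 6.
First three modes:
  n=1: λ₁ = 2.42π²/1.539² - 6 ≈ 4.084
  n=2: λ₂ = 9.68π²/1.539² - 6 ≈ 34.336
  n=3: λ₃ = 21.78π²/1.539² - 6 ≈ 84.757
Since 2.42π²/1.539² ≈ 10.084 > 6, all λₙ > 0.
The n=1 mode decays slowest → dominates as t → ∞.
Asymptotic: φ ~ c₁ sin(πx/1.539) e^{-λ₁t} with decay rate λ₁ ≈ 4.084.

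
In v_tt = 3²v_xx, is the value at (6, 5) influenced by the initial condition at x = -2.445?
Yes. The domain of dependence is [-9, 21], and -2.445 ∈ [-9, 21].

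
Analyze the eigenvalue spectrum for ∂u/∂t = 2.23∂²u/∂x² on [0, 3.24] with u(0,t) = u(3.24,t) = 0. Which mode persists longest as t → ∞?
Eigenvalues: λₙ = 2.23n²π²/3.24².
First three modes:
  n=1: λ₁ = 2.23π²/3.24² ≈ 2.097
  n=2: λ₂ = 8.92π²/3.24² ≈ 8.386 (4× faster decay)
  n=3: λ₃ = 20.07π²/3.24² ≈ 18.869 (9× faster decay)
As t → ∞, higher modes decay exponentially faster. The n=1 mode dominates: u ~ c₁ sin(πx/3.24) e^{-λ₁t}.
Decay rate: λ₁ = 2.23π²/3.24² ≈ 2.097.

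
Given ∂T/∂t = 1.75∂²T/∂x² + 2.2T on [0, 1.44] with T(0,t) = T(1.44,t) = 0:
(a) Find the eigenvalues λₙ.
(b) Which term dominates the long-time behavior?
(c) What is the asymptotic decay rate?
Eigenvalues: λₙ = 1.75n²π²/1.44² - 2.2.
First three modes:
  n=1: λ₁ = 1.75π²/1.44² - 2.2 ≈ 6.129
  n=2: λ₂ = 7π²/1.44² - 2.2 ≈ 31.118
  n=3: λ₃ = 15.75π²/1.44² - 2.2 ≈ 72.764
Since 1.75π²/1.44² ≈ 8.329 > 2.2, all λₙ > 0.
The n=1 mode decays slowest → dominates as t → ∞.
Asymptotic: T ~ c₁ sin(πx/1.44) e^{-λ₁t} with decay rate λ₁ ≈ 6.129.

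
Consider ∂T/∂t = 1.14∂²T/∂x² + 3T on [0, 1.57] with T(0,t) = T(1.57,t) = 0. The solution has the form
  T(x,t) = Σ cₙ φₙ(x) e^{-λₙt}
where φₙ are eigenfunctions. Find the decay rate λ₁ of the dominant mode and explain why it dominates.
Eigenvalues: λₙ = 1.14n²π²/1.57² - 3.
First three modes:
  n=1: λ₁ = 1.14π²/1.57² - 3 ≈ 1.565
  n=2: λ₂ = 4.56π²/1.57² - 3 ≈ 15.259
  n=3: λ₃ = 10.26π²/1.57² - 3 ≈ 38.082
Since 1.14π²/1.57² ≈ 4.565 > 3, all λₙ > 0.
The n=1 mode decays slowest → dominates as t → ∞.
Asymptotic: T ~ c₁ sin(πx/1.57) e^{-λ₁t} with decay rate λ₁ ≈ 1.565.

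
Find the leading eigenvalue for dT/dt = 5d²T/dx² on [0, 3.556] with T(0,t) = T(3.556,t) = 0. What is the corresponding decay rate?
Eigenvalues: λₙ = 5n²π²/3.556².
First three modes:
  n=1: λ₁ = 5π²/3.556² ≈ 3.903
  n=2: λ₂ = 20π²/3.556² ≈ 15.61 (4× faster decay)
  n=3: λ₃ = 45π²/3.556² ≈ 35.123 (9× faster decay)
As t → ∞, higher modes decay exponentially faster. The n=1 mode dominates: T ~ c₁ sin(πx/3.556) e^{-λ₁t}.
Decay rate: λ₁ = 5π²/3.556² ≈ 3.903.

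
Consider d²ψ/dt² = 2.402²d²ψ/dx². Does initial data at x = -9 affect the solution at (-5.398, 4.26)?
Yes. The domain of dependence is [-15.63052, 4.83452], and -9 ∈ [-15.63052, 4.83452].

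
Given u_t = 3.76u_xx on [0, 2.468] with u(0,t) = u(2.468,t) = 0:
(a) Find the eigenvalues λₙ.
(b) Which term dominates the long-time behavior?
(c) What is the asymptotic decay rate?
Eigenvalues: λₙ = 3.76n²π²/2.468².
First three modes:
  n=1: λ₁ = 3.76π²/2.468² ≈ 6.093
  n=2: λ₂ = 15.04π²/2.468² ≈ 24.37 (4× faster decay)
  n=3: λ₃ = 33.84π²/2.468² ≈ 54.833 (9× faster decay)
As t → ∞, higher modes decay exponentially faster. The n=1 mode dominates: u ~ c₁ sin(πx/2.468) e^{-λ₁t}.
Decay rate: λ₁ = 3.76π²/2.468² ≈ 6.093.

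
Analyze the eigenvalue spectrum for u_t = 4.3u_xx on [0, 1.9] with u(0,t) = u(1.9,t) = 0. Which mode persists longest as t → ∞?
Eigenvalues: λₙ = 4.3n²π²/1.9².
First three modes:
  n=1: λ₁ = 4.3π²/1.9² ≈ 11.756
  n=2: λ₂ = 17.2π²/1.9² ≈ 47.024 (4× faster decay)
  n=3: λ₃ = 38.7π²/1.9² ≈ 105.804 (9× faster decay)
As t → ∞, higher modes decay exponentially faster. The n=1 mode dominates: u ~ c₁ sin(πx/1.9) e^{-λ₁t}.
Decay rate: λ₁ = 4.3π²/1.9² ≈ 11.756.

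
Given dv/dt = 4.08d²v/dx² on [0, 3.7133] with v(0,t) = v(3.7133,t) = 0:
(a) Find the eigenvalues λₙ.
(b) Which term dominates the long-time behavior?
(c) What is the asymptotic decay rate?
Eigenvalues: λₙ = 4.08n²π²/3.7133².
First three modes:
  n=1: λ₁ = 4.08π²/3.7133² ≈ 2.92
  n=2: λ₂ = 16.32π²/3.7133² ≈ 11.682 (4× faster decay)
  n=3: λ₃ = 36.72π²/3.7133² ≈ 26.283 (9× faster decay)
As t → ∞, higher modes decay exponentially faster. The n=1 mode dominates: v ~ c₁ sin(πx/3.7133) e^{-λ₁t}.
Decay rate: λ₁ = 4.08π²/3.7133² ≈ 2.92.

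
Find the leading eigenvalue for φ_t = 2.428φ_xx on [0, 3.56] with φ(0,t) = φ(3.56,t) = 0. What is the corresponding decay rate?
Eigenvalues: λₙ = 2.428n²π²/3.56².
First three modes:
  n=1: λ₁ = 2.428π²/3.56² ≈ 1.891
  n=2: λ₂ = 9.712π²/3.56² ≈ 7.563 (4× faster decay)
  n=3: λ₃ = 21.852π²/3.56² ≈ 17.017 (9× faster decay)
As t → ∞, higher modes decay exponentially faster. The n=1 mode dominates: φ ~ c₁ sin(πx/3.56) e^{-λ₁t}.
Decay rate: λ₁ = 2.428π²/3.56² ≈ 1.891.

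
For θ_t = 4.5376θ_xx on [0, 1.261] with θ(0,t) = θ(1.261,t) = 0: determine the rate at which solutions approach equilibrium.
Eigenvalues: λₙ = 4.5376n²π²/1.261².
First three modes:
  n=1: λ₁ = 4.5376π²/1.261² ≈ 28.164
  n=2: λ₂ = 18.1504π²/1.261² ≈ 112.656 (4× faster decay)
  n=3: λ₃ = 40.8384π²/1.261² ≈ 253.477 (9× faster decay)
As t → ∞, higher modes decay exponentially faster. The n=1 mode dominates: θ ~ c₁ sin(πx/1.261) e^{-λ₁t}.
Decay rate: λ₁ = 4.5376π²/1.261² ≈ 28.164.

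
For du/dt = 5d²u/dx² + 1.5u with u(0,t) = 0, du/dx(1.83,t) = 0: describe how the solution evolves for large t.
u → 0. Diffusion dominates reaction (r=1.5 < κπ²/(4L²)≈3.68); solution decays.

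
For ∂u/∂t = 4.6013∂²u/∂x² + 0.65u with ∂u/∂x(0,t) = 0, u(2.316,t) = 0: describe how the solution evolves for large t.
u → 0. Diffusion dominates reaction (r=0.65 < κπ²/(4L²)≈2.12); solution decays.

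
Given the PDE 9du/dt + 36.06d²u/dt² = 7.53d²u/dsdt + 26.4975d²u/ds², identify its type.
Rewriting in standard form: -26.4975d²u/ds² - 7.53d²u/dsdt + 36.06d²u/dt² + 9du/dt = 0. The second-order coefficients are A = -26.4975, B = -7.53, C = 36.06. Since B² - 4AC = 3878.7003 > 0, this is a hyperbolic PDE.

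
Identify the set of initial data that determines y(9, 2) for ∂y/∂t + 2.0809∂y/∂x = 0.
A single point: x = 4.8382. The characteristic through (9, 2) is x - 2.0809t = const, so x = 9 - 2.0809·2 = 4.8382.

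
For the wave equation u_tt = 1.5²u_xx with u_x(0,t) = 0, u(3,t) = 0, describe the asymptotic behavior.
u oscillates (no decay). Energy is conserved; the solution oscillates indefinitely as standing waves.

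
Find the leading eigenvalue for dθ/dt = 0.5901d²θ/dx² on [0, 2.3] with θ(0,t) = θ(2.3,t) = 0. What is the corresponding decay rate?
Eigenvalues: λₙ = 0.5901n²π²/2.3².
First three modes:
  n=1: λ₁ = 0.5901π²/2.3² ≈ 1.101
  n=2: λ₂ = 2.3604π²/2.3² ≈ 4.404 (4× faster decay)
  n=3: λ₃ = 5.3109π²/2.3² ≈ 9.909 (9× faster decay)
As t → ∞, higher modes decay exponentially faster. The n=1 mode dominates: θ ~ c₁ sin(πx/2.3) e^{-λ₁t}.
Decay rate: λ₁ = 0.5901π²/2.3² ≈ 1.101.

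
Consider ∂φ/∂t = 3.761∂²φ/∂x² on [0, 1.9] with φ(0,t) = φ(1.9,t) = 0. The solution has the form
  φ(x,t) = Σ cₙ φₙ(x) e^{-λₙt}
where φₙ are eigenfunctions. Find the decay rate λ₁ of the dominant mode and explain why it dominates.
Eigenvalues: λₙ = 3.761n²π²/1.9².
First three modes:
  n=1: λ₁ = 3.761π²/1.9² ≈ 10.282
  n=2: λ₂ = 15.044π²/1.9² ≈ 41.13 (4× faster decay)
  n=3: λ₃ = 33.849π²/1.9² ≈ 92.542 (9× faster decay)
As t → ∞, higher modes decay exponentially faster. The n=1 mode dominates: φ ~ c₁ sin(πx/1.9) e^{-λ₁t}.
Decay rate: λ₁ = 3.761π²/1.9² ≈ 10.282.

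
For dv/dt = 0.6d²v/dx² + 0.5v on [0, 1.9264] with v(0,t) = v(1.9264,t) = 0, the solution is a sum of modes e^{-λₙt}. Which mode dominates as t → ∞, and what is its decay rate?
Eigenvalues: λₙ = 0.6n²π²/1.9264² - 0.5.
First three modes:
  n=1: λ₁ = 0.6π²/1.9264² - 0.5 ≈ 1.096
  n=2: λ₂ = 2.4π²/1.9264² - 0.5 ≈ 5.883
  n=3: λ₃ = 5.4π²/1.9264² - 0.5 ≈ 13.862
Since 0.6π²/1.9264² ≈ 1.596 > 0.5, all λₙ > 0.
The n=1 mode decays slowest → dominates as t → ∞.
Asymptotic: v ~ c₁ sin(πx/1.9264) e^{-λ₁t} with decay rate λ₁ ≈ 1.096.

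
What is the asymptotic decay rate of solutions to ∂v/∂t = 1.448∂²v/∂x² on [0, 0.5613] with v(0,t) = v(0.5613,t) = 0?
Eigenvalues: λₙ = 1.448n²π²/0.5613².
First three modes:
  n=1: λ₁ = 1.448π²/0.5613² ≈ 45.361
  n=2: λ₂ = 5.792π²/0.5613² ≈ 181.442 (4× faster decay)
  n=3: λ₃ = 13.032π²/0.5613² ≈ 408.245 (9× faster decay)
As t → ∞, higher modes decay exponentially faster. The n=1 mode dominates: v ~ c₁ sin(πx/0.5613) e^{-λ₁t}.
Decay rate: λ₁ = 1.448π²/0.5613² ≈ 45.361.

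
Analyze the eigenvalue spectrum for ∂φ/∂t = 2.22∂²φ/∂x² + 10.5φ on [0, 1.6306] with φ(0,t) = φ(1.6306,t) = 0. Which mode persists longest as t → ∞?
Eigenvalues: λₙ = 2.22n²π²/1.6306² - 10.5.
First three modes:
  n=1: λ₁ = 2.22π²/1.6306² - 10.5 ≈ -2.259
  n=2: λ₂ = 8.88π²/1.6306² - 10.5 ≈ 22.462
  n=3: λ₃ = 19.98π²/1.6306² - 10.5 ≈ 63.665
Since 2.22π²/1.6306² ≈ 8.241 < 10.5, λ₁ < 0.
The n=1 mode grows fastest (−λₙ is largest for n=1) → dominates.
Asymptotic: φ ~ c₁ sin(πx/1.6306) e^{2.259t} (exponential growth at rate −λ₁ ≈ 2.259).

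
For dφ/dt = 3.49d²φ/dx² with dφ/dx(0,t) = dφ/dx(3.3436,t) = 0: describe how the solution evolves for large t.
φ → constant (steady state). Heat is conserved (no flux at boundaries); solution approaches the spatial average.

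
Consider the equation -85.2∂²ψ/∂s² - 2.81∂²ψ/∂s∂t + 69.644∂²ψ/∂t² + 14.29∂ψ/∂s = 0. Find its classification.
Hyperbolic. (A = -85.2, B = -2.81, C = 69.644 gives B² - 4AC = 23742.5713.)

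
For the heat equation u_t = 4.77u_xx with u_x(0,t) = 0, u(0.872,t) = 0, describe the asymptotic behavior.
u → 0. Heat escapes through the Dirichlet boundary.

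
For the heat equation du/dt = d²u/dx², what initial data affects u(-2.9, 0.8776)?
The entire real line. The heat equation has infinite propagation speed: any initial disturbance instantly affects all points (though exponentially small far away).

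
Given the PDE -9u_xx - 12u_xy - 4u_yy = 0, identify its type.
The second-order coefficients are A = -9, B = -12, C = -4. Since B² - 4AC = 0 = 0, this is a parabolic PDE.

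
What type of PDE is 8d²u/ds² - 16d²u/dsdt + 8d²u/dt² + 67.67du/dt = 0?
With A = 8, B = -16, C = 8, the discriminant is 0. This is a parabolic PDE.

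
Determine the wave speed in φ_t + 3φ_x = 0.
Speed = 3. Information travels along x - 3t = const (rightward).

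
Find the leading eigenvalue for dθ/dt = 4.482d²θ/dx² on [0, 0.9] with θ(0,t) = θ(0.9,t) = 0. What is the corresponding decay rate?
Eigenvalues: λₙ = 4.482n²π²/0.9².
First three modes:
  n=1: λ₁ = 4.482π²/0.9² ≈ 54.612
  n=2: λ₂ = 17.928π²/0.9² ≈ 218.447 (4× faster decay)
  n=3: λ₃ = 40.338π²/0.9² ≈ 491.506 (9× faster decay)
As t → ∞, higher modes decay exponentially faster. The n=1 mode dominates: θ ~ c₁ sin(πx/0.9) e^{-λ₁t}.
Decay rate: λ₁ = 4.482π²/0.9² ≈ 54.612.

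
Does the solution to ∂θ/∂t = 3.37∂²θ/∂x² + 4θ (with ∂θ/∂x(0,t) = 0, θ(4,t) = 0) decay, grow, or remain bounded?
θ grows unboundedly. Reaction dominates diffusion (r=4 > κπ²/(4L²)≈0.52); solution grows exponentially.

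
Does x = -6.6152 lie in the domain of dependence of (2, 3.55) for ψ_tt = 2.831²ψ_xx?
Yes. The domain of dependence is [-8.05005, 12.05005], and -6.6152 ∈ [-8.05005, 12.05005].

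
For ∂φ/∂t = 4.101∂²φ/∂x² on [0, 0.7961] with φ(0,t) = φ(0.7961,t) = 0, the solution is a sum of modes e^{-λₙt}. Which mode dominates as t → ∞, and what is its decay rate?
Eigenvalues: λₙ = 4.101n²π²/0.7961².
First three modes:
  n=1: λ₁ = 4.101π²/0.7961² ≈ 63.864
  n=2: λ₂ = 16.404π²/0.7961² ≈ 255.455 (4× faster decay)
  n=3: λ₃ = 36.909π²/0.7961² ≈ 574.774 (9× faster decay)
As t → ∞, higher modes decay exponentially faster. The n=1 mode dominates: φ ~ c₁ sin(πx/0.7961) e^{-λ₁t}.
Decay rate: λ₁ = 4.101π²/0.7961² ≈ 63.864.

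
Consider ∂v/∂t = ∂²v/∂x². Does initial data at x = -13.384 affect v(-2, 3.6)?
Yes, for any finite x. The heat equation has infinite propagation speed, so all initial data affects all points at any t > 0.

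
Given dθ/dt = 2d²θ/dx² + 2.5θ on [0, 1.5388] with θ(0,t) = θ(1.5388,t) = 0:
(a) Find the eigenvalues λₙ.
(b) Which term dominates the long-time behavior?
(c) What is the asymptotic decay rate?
Eigenvalues: λₙ = 2n²π²/1.5388² - 2.5.
First three modes:
  n=1: λ₁ = 2π²/1.5388² - 2.5 ≈ 5.836
  n=2: λ₂ = 8π²/1.5388² - 2.5 ≈ 30.845
  n=3: λ₃ = 18π²/1.5388² - 2.5 ≈ 72.525
Since 2π²/1.5388² ≈ 8.336 > 2.5, all λₙ > 0.
The n=1 mode decays slowest → dominates as t → ∞.
Asymptotic: θ ~ c₁ sin(πx/1.5388) e^{-λ₁t} with decay rate λ₁ ≈ 5.836.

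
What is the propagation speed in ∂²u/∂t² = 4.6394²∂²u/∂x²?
Speed = 4.6394. Information travels along characteristics x = x₀ ± 4.6394t.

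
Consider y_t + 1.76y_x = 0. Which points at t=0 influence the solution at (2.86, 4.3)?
A single point: x = -4.708. The characteristic through (2.86, 4.3) is x - 1.76t = const, so x = 2.86 - 1.76·4.3 = -4.708.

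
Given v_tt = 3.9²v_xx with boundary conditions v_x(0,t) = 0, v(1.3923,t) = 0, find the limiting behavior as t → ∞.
v oscillates (no decay). Energy is conserved; the solution oscillates indefinitely as standing waves.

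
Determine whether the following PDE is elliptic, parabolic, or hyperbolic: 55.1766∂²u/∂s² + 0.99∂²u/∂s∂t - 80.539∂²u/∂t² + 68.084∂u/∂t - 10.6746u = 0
Coefficients: A = 55.1766, B = 0.99, C = -80.539. B² - 4AC = 17776.4528496, which is positive, so the equation is hyperbolic.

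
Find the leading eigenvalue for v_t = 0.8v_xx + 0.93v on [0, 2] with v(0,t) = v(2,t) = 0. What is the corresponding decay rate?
Eigenvalues: λₙ = 0.8n²π²/2² - 0.93.
First three modes:
  n=1: λ₁ = 0.8π²/2² - 0.93 ≈ 1.044
  n=2: λ₂ = 3.2π²/2² - 0.93 ≈ 6.966
  n=3: λ₃ = 7.2π²/2² - 0.93 ≈ 16.835
Since 0.8π²/2² ≈ 1.974 > 0.93, all λₙ > 0.
The n=1 mode decays slowest → dominates as t → ∞.
Asymptotic: v ~ c₁ sin(πx/2) e^{-λ₁t} with decay rate λ₁ ≈ 1.044.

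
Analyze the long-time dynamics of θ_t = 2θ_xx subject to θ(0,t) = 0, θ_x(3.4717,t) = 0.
Long-time behavior: θ → 0. Heat escapes through the Dirichlet boundary.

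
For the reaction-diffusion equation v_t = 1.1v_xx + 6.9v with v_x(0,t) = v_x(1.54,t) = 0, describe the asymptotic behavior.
v grows unboundedly. With Neumann BCs the constant mode has diffusion eigenvalue 0, so any r > 0 makes it grow like e^(6.9t); solution grows exponentially.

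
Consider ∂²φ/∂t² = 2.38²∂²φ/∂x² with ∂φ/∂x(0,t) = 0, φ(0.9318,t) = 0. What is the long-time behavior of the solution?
As t → ∞, φ oscillates (no decay). Energy is conserved; the solution oscillates indefinitely as standing waves.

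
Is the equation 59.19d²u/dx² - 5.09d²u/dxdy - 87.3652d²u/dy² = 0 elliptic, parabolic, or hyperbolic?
Computing B² - 4AC with A = 59.19, B = -5.09, C = -87.3652: discriminant = 20710.492852 (positive). Answer: hyperbolic.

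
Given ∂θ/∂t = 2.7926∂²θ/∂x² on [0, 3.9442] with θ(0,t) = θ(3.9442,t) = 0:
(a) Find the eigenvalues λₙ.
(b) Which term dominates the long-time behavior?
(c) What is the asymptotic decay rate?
Eigenvalues: λₙ = 2.7926n²π²/3.9442².
First three modes:
  n=1: λ₁ = 2.7926π²/3.9442² ≈ 1.772
  n=2: λ₂ = 11.1704π²/3.9442² ≈ 7.087 (4× faster decay)
  n=3: λ₃ = 25.1334π²/3.9442² ≈ 15.945 (9× faster decay)
As t → ∞, higher modes decay exponentially faster. The n=1 mode dominates: θ ~ c₁ sin(πx/3.9442) e^{-λ₁t}.
Decay rate: λ₁ = 2.7926π²/3.9442² ≈ 1.772.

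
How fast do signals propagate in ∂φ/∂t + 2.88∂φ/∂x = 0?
Speed = 2.88. Information travels along x - 2.88t = const (rightward).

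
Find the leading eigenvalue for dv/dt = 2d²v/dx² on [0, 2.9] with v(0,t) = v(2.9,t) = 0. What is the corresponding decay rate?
Eigenvalues: λₙ = 2n²π²/2.9².
First three modes:
  n=1: λ₁ = 2π²/2.9² ≈ 2.347
  n=2: λ₂ = 8π²/2.9² ≈ 9.388 (4× faster decay)
  n=3: λ₃ = 18π²/2.9² ≈ 21.124 (9× faster decay)
As t → ∞, higher modes decay exponentially faster. The n=1 mode dominates: v ~ c₁ sin(πx/2.9) e^{-λ₁t}.
Decay rate: λ₁ = 2π²/2.9² ≈ 2.347.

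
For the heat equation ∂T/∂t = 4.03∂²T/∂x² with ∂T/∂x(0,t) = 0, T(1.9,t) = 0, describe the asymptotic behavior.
T → 0. Heat escapes through the Dirichlet boundary.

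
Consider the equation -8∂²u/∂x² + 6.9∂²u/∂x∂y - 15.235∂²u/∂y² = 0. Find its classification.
Elliptic. (A = -8, B = 6.9, C = -15.235 gives B² - 4AC = -439.91.)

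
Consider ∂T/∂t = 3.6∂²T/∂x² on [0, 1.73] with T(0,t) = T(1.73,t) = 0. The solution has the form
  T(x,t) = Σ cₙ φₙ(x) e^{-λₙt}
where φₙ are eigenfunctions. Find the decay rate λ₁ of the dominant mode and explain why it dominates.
Eigenvalues: λₙ = 3.6n²π²/1.73².
First three modes:
  n=1: λ₁ = 3.6π²/1.73² ≈ 11.872
  n=2: λ₂ = 14.4π²/1.73² ≈ 47.486 (4× faster decay)
  n=3: λ₃ = 32.4π²/1.73² ≈ 106.845 (9× faster decay)
As t → ∞, higher modes decay exponentially faster. The n=1 mode dominates: T ~ c₁ sin(πx/1.73) e^{-λ₁t}.
Decay rate: λ₁ = 3.6π²/1.73² ≈ 11.872.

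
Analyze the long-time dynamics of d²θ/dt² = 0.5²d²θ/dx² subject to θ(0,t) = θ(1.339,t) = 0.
Long-time behavior: θ oscillates (no decay). Energy is conserved; the solution oscillates indefinitely as standing waves.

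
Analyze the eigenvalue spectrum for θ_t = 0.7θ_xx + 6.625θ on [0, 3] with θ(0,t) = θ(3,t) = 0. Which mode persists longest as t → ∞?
Eigenvalues: λₙ = 0.7n²π²/3² - 6.625.
First three modes:
  n=1: λ₁ = 0.7π²/3² - 6.625 ≈ -5.857
  n=2: λ₂ = 2.8π²/3² - 6.625 ≈ -3.554
  n=3: λ₃ = 6.3π²/3² - 6.625 ≈ 0.284
Since 0.7π²/3² ≈ 0.768 < 6.625, λ₁ < 0.
The n=1 mode grows fastest (−λₙ is largest for n=1) → dominates.
Asymptotic: θ ~ c₁ sin(πx/3) e^{5.857t} (exponential growth at rate −λ₁ ≈ 5.857).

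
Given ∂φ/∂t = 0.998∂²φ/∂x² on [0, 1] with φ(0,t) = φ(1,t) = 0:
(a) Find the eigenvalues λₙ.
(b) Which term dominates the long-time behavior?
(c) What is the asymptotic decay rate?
Eigenvalues: λₙ = 0.998n²π².
First three modes:
  n=1: λ₁ = 0.998π² ≈ 9.85
  n=2: λ₂ = 3.992π² ≈ 39.399 (4× faster decay)
  n=3: λ₃ = 8.982π² ≈ 88.649 (9× faster decay)
As t → ∞, higher modes decay exponentially faster. The n=1 mode dominates: φ ~ c₁ sin(πx) e^{-λ₁t}.
Decay rate: λ₁ = 0.998π² ≈ 9.85.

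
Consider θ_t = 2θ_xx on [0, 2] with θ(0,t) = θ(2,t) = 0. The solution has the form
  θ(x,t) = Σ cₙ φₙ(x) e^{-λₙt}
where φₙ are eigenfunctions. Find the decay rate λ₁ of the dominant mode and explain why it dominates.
Eigenvalues: λₙ = 2n²π²/2².
First three modes:
  n=1: λ₁ = 2π²/2² ≈ 4.935
  n=2: λ₂ = 8π²/2² ≈ 19.739 (4× faster decay)
  n=3: λ₃ = 18π²/2² ≈ 44.413 (9× faster decay)
As t → ∞, higher modes decay exponentially faster. The n=1 mode dominates: θ ~ c₁ sin(πx/2) e^{-λ₁t}.
Decay rate: λ₁ = 2π²/2² ≈ 4.935.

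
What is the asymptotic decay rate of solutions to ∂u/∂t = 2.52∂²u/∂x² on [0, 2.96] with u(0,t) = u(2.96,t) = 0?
Eigenvalues: λₙ = 2.52n²π²/2.96².
First three modes:
  n=1: λ₁ = 2.52π²/2.96² ≈ 2.839
  n=2: λ₂ = 10.08π²/2.96² ≈ 11.355 (4× faster decay)
  n=3: λ₃ = 22.68π²/2.96² ≈ 25.548 (9× faster decay)
As t → ∞, higher modes decay exponentially faster. The n=1 mode dominates: u ~ c₁ sin(πx/2.96) e^{-λ₁t}.
Decay rate: λ₁ = 2.52π²/2.96² ≈ 2.839.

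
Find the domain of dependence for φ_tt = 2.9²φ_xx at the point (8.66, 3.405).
Domain of dependence: [-1.2145, 18.5345]. Signals travel at speed 2.9, so data within |x - 8.66| ≤ 2.9·3.405 = 9.8745 can reach the point.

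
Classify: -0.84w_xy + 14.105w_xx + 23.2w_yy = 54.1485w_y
Rewriting in standard form: 14.105w_xx - 0.84w_xy + 23.2w_yy - 54.1485w_y = 0. Elliptic (discriminant = -1308.2384).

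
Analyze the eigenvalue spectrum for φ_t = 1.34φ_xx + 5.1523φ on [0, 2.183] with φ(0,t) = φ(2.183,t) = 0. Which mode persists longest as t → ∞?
Eigenvalues: λₙ = 1.34n²π²/2.183² - 5.1523.
First three modes:
  n=1: λ₁ = 1.34π²/2.183² - 5.1523 ≈ -2.377
  n=2: λ₂ = 5.36π²/2.183² - 5.1523 ≈ 5.949
  n=3: λ₃ = 12.06π²/2.183² - 5.1523 ≈ 19.825
Since 1.34π²/2.183² ≈ 2.775 < 5.1523, λ₁ < 0.
The n=1 mode grows fastest (−λₙ is largest for n=1) → dominates.
Asymptotic: φ ~ c₁ sin(πx/2.183) e^{2.377t} (exponential growth at rate −λ₁ ≈ 2.377).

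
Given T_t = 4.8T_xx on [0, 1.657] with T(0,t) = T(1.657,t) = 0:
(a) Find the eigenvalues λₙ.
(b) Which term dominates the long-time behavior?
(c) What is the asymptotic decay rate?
Eigenvalues: λₙ = 4.8n²π²/1.657².
First three modes:
  n=1: λ₁ = 4.8π²/1.657² ≈ 17.254
  n=2: λ₂ = 19.2π²/1.657² ≈ 69.017 (4× faster decay)
  n=3: λ₃ = 43.2π²/1.657² ≈ 155.288 (9× faster decay)
As t → ∞, higher modes decay exponentially faster. The n=1 mode dominates: T ~ c₁ sin(πx/1.657) e^{-λ₁t}.
Decay rate: λ₁ = 4.8π²/1.657² ≈ 17.254.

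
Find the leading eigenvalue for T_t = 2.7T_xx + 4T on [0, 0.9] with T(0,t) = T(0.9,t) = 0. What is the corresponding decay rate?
Eigenvalues: λₙ = 2.7n²π²/0.9² - 4.
First three modes:
  n=1: λ₁ = 2.7π²/0.9² - 4 ≈ 28.899
  n=2: λ₂ = 10.8π²/0.9² - 4 ≈ 127.595
  n=3: λ₃ = 24.3π²/0.9² - 4 ≈ 292.088
Since 2.7π²/0.9² ≈ 32.899 > 4, all λₙ > 0.
The n=1 mode decays slowest → dominates as t → ∞.
Asymptotic: T ~ c₁ sin(πx/0.9) e^{-λ₁t} with decay rate λ₁ ≈ 28.899.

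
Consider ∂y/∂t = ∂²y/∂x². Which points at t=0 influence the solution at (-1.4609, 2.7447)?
The entire real line. The heat equation has infinite propagation speed: any initial disturbance instantly affects all points (though exponentially small far away).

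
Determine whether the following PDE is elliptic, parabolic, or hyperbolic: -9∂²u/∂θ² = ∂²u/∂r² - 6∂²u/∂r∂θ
Rewriting in standard form: -∂²u/∂r² + 6∂²u/∂r∂θ - 9∂²u/∂θ² = 0. Coefficients: A = -1, B = 6, C = -9. B² - 4AC = 0, which is zero, so the equation is parabolic.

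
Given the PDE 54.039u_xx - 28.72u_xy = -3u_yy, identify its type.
Rewriting in standard form: 54.039u_xx - 28.72u_xy + 3u_yy = 0. The second-order coefficients are A = 54.039, B = -28.72, C = 3. Since B² - 4AC = 176.3704 > 0, this is a hyperbolic PDE.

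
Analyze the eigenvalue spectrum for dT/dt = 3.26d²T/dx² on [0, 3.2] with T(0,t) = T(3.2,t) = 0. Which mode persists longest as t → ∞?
Eigenvalues: λₙ = 3.26n²π²/3.2².
First three modes:
  n=1: λ₁ = 3.26π²/3.2² ≈ 3.142
  n=2: λ₂ = 13.04π²/3.2² ≈ 12.568 (4× faster decay)
  n=3: λ₃ = 29.34π²/3.2² ≈ 28.279 (9× faster decay)
As t → ∞, higher modes decay exponentially faster. The n=1 mode dominates: T ~ c₁ sin(πx/3.2) e^{-λ₁t}.
Decay rate: λ₁ = 3.26π²/3.2² ≈ 3.142.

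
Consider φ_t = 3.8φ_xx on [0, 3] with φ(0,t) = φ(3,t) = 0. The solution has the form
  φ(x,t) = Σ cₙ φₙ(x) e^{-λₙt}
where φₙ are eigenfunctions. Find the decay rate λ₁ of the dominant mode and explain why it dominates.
Eigenvalues: λₙ = 3.8n²π²/3².
First three modes:
  n=1: λ₁ = 3.8π²/3² ≈ 4.167
  n=2: λ₂ = 15.2π²/3² ≈ 16.669 (4× faster decay)
  n=3: λ₃ = 34.2π²/3² ≈ 37.504 (9× faster decay)
As t → ∞, higher modes decay exponentially faster. The n=1 mode dominates: φ ~ c₁ sin(πx/3) e^{-λ₁t}.
Decay rate: λ₁ = 3.8π²/3² ≈ 4.167.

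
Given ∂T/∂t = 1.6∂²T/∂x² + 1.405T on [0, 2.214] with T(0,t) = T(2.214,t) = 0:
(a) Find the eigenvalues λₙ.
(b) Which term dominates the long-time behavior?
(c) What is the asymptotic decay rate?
Eigenvalues: λₙ = 1.6n²π²/2.214² - 1.405.
First three modes:
  n=1: λ₁ = 1.6π²/2.214² - 1.405 ≈ 1.817
  n=2: λ₂ = 6.4π²/2.214² - 1.405 ≈ 11.481
  n=3: λ₃ = 14.4π²/2.214² - 1.405 ≈ 27.589
Since 1.6π²/2.214² ≈ 3.222 > 1.405, all λₙ > 0.
The n=1 mode decays slowest → dominates as t → ∞.
Asymptotic: T ~ c₁ sin(πx/2.214) e^{-λ₁t} with decay rate λ₁ ≈ 1.817.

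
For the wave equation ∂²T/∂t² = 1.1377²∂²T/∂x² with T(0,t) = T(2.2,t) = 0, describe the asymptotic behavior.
T oscillates (no decay). Energy is conserved; the solution oscillates indefinitely as standing waves.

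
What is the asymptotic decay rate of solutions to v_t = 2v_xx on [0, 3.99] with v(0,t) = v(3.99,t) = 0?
Eigenvalues: λₙ = 2n²π²/3.99².
First three modes:
  n=1: λ₁ = 2π²/3.99² ≈ 1.24
  n=2: λ₂ = 8π²/3.99² ≈ 4.96 (4× faster decay)
  n=3: λ₃ = 18π²/3.99² ≈ 11.159 (9× faster decay)
As t → ∞, higher modes decay exponentially faster. The n=1 mode dominates: v ~ c₁ sin(πx/3.99) e^{-λ₁t}.
Decay rate: λ₁ = 2π²/3.99² ≈ 1.24.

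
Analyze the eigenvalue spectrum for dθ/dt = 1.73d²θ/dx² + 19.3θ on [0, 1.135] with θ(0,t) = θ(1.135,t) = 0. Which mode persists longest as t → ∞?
Eigenvalues: λₙ = 1.73n²π²/1.135² - 19.3.
First three modes:
  n=1: λ₁ = 1.73π²/1.135² - 19.3 ≈ -6.046
  n=2: λ₂ = 6.92π²/1.135² - 19.3 ≈ 33.717
  n=3: λ₃ = 15.57π²/1.135² - 19.3 ≈ 99.988
Since 1.73π²/1.135² ≈ 13.254 < 19.3, λ₁ < 0.
The n=1 mode grows fastest (−λₙ is largest for n=1) → dominates.
Asymptotic: θ ~ c₁ sin(πx/1.135) e^{6.046t} (exponential growth at rate −λ₁ ≈ 6.046).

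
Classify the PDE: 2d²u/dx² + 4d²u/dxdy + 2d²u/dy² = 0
A = 2, B = 4, C = 2. Discriminant B² - 4AC = 0. Since 0 = 0, parabolic.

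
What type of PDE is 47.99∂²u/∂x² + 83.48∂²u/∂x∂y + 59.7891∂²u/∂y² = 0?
With A = 47.99, B = 83.48, C = 59.7891, the discriminant is -4508.205236. This is an elliptic PDE.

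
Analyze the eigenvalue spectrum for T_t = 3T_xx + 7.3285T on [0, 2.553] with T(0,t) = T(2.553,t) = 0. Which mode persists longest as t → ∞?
Eigenvalues: λₙ = 3n²π²/2.553² - 7.3285.
First three modes:
  n=1: λ₁ = 3π²/2.553² - 7.3285 ≈ -2.786
  n=2: λ₂ = 12π²/2.553² - 7.3285 ≈ 10.843
  n=3: λ₃ = 27π²/2.553² - 7.3285 ≈ 33.556
Since 3π²/2.553² ≈ 4.543 < 7.3285, λ₁ < 0.
The n=1 mode grows fastest (−λₙ is largest for n=1) → dominates.
Asymptotic: T ~ c₁ sin(πx/2.553) e^{2.786t} (exponential growth at rate −λ₁ ≈ 2.786).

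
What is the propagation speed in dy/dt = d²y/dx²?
Infinite. The heat equation is parabolic, not hyperbolic, so disturbances propagate instantly.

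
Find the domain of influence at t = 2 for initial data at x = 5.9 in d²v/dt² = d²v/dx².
Domain of influence: [3.9, 7.9]. Data at x = 5.9 spreads outward at speed 1.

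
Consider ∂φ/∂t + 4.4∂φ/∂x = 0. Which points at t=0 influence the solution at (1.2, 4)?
A single point: x = -16.4. The characteristic through (1.2, 4) is x - 4.4t = const, so x = 1.2 - 4.4·4 = -16.4.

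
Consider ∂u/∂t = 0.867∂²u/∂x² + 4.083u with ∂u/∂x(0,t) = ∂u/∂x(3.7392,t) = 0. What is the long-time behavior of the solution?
As t → ∞, u grows unboundedly. With Neumann BCs the constant mode has diffusion eigenvalue 0, so any r > 0 makes it grow like e^(4.083t); solution grows exponentially.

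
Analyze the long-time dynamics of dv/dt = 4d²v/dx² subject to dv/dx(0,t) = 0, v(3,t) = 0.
Long-time behavior: v → 0. Heat escapes through the Dirichlet boundary.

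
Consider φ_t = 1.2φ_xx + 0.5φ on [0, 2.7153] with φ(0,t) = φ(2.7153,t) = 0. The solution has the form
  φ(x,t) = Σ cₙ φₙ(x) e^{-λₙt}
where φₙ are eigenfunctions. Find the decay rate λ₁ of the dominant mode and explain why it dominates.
Eigenvalues: λₙ = 1.2n²π²/2.7153² - 0.5.
First three modes:
  n=1: λ₁ = 1.2π²/2.7153² - 0.5 ≈ 1.106
  n=2: λ₂ = 4.8π²/2.7153² - 0.5 ≈ 5.925
  n=3: λ₃ = 10.8π²/2.7153² - 0.5 ≈ 13.957
Since 1.2π²/2.7153² ≈ 1.606 > 0.5, all λₙ > 0.
The n=1 mode decays slowest → dominates as t → ∞.
Asymptotic: φ ~ c₁ sin(πx/2.7153) e^{-λ₁t} with decay rate λ₁ ≈ 1.106.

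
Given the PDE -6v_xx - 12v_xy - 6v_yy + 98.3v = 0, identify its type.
The second-order coefficients are A = -6, B = -12, C = -6. Since B² - 4AC = 0 = 0, this is a parabolic PDE.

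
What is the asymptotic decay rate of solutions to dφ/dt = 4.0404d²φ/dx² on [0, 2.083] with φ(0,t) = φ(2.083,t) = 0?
Eigenvalues: λₙ = 4.0404n²π²/2.083².
First three modes:
  n=1: λ₁ = 4.0404π²/2.083² ≈ 9.191
  n=2: λ₂ = 16.1616π²/2.083² ≈ 36.763 (4× faster decay)
  n=3: λ₃ = 36.3636π²/2.083² ≈ 82.716 (9× faster decay)
As t → ∞, higher modes decay exponentially faster. The n=1 mode dominates: φ ~ c₁ sin(πx/2.083) e^{-λ₁t}.
Decay rate: λ₁ = 4.0404π²/2.083² ≈ 9.191.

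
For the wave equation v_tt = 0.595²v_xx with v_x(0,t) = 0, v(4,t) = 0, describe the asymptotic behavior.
v oscillates (no decay). Energy is conserved; the solution oscillates indefinitely as standing waves.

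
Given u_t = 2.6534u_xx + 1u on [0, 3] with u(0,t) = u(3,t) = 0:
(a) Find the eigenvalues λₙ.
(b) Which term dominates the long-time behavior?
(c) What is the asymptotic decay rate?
Eigenvalues: λₙ = 2.6534n²π²/3² - 1.
First three modes:
  n=1: λ₁ = 2.6534π²/3² - 1 ≈ 1.91
  n=2: λ₂ = 10.6136π²/3² - 1 ≈ 10.639
  n=3: λ₃ = 23.8806π²/3² - 1 ≈ 25.188
Since 2.6534π²/3² ≈ 2.91 > 1, all λₙ > 0.
The n=1 mode decays slowest → dominates as t → ∞.
Asymptotic: u ~ c₁ sin(πx/3) e^{-λ₁t} with decay rate λ₁ ≈ 1.91.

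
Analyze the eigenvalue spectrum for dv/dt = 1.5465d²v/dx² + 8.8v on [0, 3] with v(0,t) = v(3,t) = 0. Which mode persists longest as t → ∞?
Eigenvalues: λₙ = 1.5465n²π²/3² - 8.8.
First three modes:
  n=1: λ₁ = 1.5465π²/3² - 8.8 ≈ -7.104
  n=2: λ₂ = 6.186π²/3² - 8.8 ≈ -2.016
  n=3: λ₃ = 13.9185π²/3² - 8.8 ≈ 6.463
Since 1.5465π²/3² ≈ 1.696 < 8.8, λ₁ < 0.
The n=1 mode grows fastest (−λₙ is largest for n=1) → dominates.
Asymptotic: v ~ c₁ sin(πx/3) e^{7.104t} (exponential growth at rate −λ₁ ≈ 7.104).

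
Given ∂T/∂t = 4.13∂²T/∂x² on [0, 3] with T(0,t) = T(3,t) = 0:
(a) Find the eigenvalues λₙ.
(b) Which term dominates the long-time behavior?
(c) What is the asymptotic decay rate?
Eigenvalues: λₙ = 4.13n²π²/3².
First three modes:
  n=1: λ₁ = 4.13π²/3² ≈ 4.529
  n=2: λ₂ = 16.52π²/3² ≈ 18.116 (4× faster decay)
  n=3: λ₃ = 37.17π²/3² ≈ 40.761 (9× faster decay)
As t → ∞, higher modes decay exponentially faster. The n=1 mode dominates: T ~ c₁ sin(πx/3) e^{-λ₁t}.
Decay rate: λ₁ = 4.13π²/3² ≈ 4.529.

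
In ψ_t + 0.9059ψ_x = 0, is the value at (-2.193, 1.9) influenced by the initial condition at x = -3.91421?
Yes. The characteristic through (-2.193, 1.9) passes through x = -3.91421.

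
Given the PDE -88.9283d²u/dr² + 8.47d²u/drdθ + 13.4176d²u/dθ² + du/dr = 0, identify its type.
The second-order coefficients are A = -88.9283, B = 8.47, C = 13.4176. Since B² - 4AC = 4844.55833232 > 0, this is a hyperbolic PDE.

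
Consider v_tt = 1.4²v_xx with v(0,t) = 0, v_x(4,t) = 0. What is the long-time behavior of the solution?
As t → ∞, v oscillates (no decay). Energy is conserved; the solution oscillates indefinitely as standing waves.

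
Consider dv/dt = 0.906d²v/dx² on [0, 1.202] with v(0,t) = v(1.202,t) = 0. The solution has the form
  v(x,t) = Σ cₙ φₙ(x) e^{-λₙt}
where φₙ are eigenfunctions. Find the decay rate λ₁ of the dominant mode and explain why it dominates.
Eigenvalues: λₙ = 0.906n²π²/1.202².
First three modes:
  n=1: λ₁ = 0.906π²/1.202² ≈ 6.189
  n=2: λ₂ = 3.624π²/1.202² ≈ 24.756 (4× faster decay)
  n=3: λ₃ = 8.154π²/1.202² ≈ 55.701 (9× faster decay)
As t → ∞, higher modes decay exponentially faster. The n=1 mode dominates: v ~ c₁ sin(πx/1.202) e^{-λ₁t}.
Decay rate: λ₁ = 0.906π²/1.202² ≈ 6.189.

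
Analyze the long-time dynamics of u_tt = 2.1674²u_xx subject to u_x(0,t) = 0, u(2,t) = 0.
Long-time behavior: u oscillates (no decay). Energy is conserved; the solution oscillates indefinitely as standing waves.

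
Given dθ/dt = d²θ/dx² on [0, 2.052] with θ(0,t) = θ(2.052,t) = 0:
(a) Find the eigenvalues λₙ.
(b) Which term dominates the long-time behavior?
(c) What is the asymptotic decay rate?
Eigenvalues: λₙ = n²π²/2.052².
First three modes:
  n=1: λ₁ = π²/2.052² ≈ 2.344
  n=2: λ₂ = 4π²/2.052² ≈ 9.376 (4× faster decay)
  n=3: λ₃ = 9π²/2.052² ≈ 21.095 (9× faster decay)
As t → ∞, higher modes decay exponentially faster. The n=1 mode dominates: θ ~ c₁ sin(πx/2.052) e^{-λ₁t}.
Decay rate: λ₁ = π²/2.052² ≈ 2.344.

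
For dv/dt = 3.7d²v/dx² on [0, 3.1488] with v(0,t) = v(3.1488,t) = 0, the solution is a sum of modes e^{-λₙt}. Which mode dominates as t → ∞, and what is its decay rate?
Eigenvalues: λₙ = 3.7n²π²/3.1488².
First three modes:
  n=1: λ₁ = 3.7π²/3.1488² ≈ 3.683
  n=2: λ₂ = 14.8π²/3.1488² ≈ 14.732 (4× faster decay)
  n=3: λ₃ = 33.3π²/3.1488² ≈ 33.148 (9× faster decay)
As t → ∞, higher modes decay exponentially faster. The n=1 mode dominates: v ~ c₁ sin(πx/3.1488) e^{-λ₁t}.
Decay rate: λ₁ = 3.7π²/3.1488² ≈ 3.683.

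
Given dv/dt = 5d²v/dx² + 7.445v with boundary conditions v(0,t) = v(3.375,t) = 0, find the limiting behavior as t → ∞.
v grows unboundedly. Reaction dominates diffusion (r=7.445 > κπ²/L²≈4.33); solution grows exponentially.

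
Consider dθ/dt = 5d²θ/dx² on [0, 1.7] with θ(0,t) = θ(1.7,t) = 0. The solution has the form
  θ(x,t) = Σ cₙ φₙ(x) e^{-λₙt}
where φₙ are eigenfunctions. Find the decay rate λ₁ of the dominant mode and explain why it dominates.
Eigenvalues: λₙ = 5n²π²/1.7².
First three modes:
  n=1: λ₁ = 5π²/1.7² ≈ 17.075
  n=2: λ₂ = 20π²/1.7² ≈ 68.302 (4× faster decay)
  n=3: λ₃ = 45π²/1.7² ≈ 153.679 (9× faster decay)
As t → ∞, higher modes decay exponentially faster. The n=1 mode dominates: θ ~ c₁ sin(πx/1.7) e^{-λ₁t}.
Decay rate: λ₁ = 5π²/1.7² ≈ 17.075.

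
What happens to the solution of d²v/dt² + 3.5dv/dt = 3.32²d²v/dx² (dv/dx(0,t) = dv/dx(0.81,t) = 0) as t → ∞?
v → constant (steady state). Damping (γ=3.5) dissipates the nonconstant modes; with Neumann BCs the spatial average obeys M''+γM'=0 and tends to a finite limit.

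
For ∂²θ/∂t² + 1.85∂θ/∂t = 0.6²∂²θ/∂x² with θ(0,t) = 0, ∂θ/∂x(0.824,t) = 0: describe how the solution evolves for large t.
θ → 0. Damping (γ=1.85) dissipates energy; oscillations decay exponentially.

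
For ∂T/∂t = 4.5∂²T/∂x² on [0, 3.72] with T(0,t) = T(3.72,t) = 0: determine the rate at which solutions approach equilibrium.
Eigenvalues: λₙ = 4.5n²π²/3.72².
First three modes:
  n=1: λ₁ = 4.5π²/3.72² ≈ 3.209
  n=2: λ₂ = 18π²/3.72² ≈ 12.838 (4× faster decay)
  n=3: λ₃ = 40.5π²/3.72² ≈ 28.885 (9× faster decay)
As t → ∞, higher modes decay exponentially faster. The n=1 mode dominates: T ~ c₁ sin(πx/3.72) e^{-λ₁t}.
Decay rate: λ₁ = 4.5π²/3.72² ≈ 3.209.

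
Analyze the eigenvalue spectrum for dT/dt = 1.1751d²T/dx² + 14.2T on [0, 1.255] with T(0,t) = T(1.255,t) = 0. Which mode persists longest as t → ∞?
Eigenvalues: λₙ = 1.1751n²π²/1.255² - 14.2.
First three modes:
  n=1: λ₁ = 1.1751π²/1.255² - 14.2 ≈ -6.836
  n=2: λ₂ = 4.7004π²/1.255² - 14.2 ≈ 15.254
  n=3: λ₃ = 10.5759π²/1.255² - 14.2 ≈ 52.072
Since 1.1751π²/1.255² ≈ 7.364 < 14.2, λ₁ < 0.
The n=1 mode grows fastest (−λₙ is largest for n=1) → dominates.
Asymptotic: T ~ c₁ sin(πx/1.255) e^{6.836t} (exponential growth at rate −λ₁ ≈ 6.836).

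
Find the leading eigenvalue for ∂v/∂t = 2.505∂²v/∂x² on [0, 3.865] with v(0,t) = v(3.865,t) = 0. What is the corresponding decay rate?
Eigenvalues: λₙ = 2.505n²π²/3.865².
First three modes:
  n=1: λ₁ = 2.505π²/3.865² ≈ 1.655
  n=2: λ₂ = 10.02π²/3.865² ≈ 6.62 (4× faster decay)
  n=3: λ₃ = 22.545π²/3.865² ≈ 14.895 (9× faster decay)
As t → ∞, higher modes decay exponentially faster. The n=1 mode dominates: v ~ c₁ sin(πx/3.865) e^{-λ₁t}.
Decay rate: λ₁ = 2.505π²/3.865² ≈ 1.655.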